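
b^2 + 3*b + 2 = (b + 1)*(b + 2)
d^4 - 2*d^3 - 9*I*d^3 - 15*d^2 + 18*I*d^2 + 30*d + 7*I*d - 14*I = (d - 2)*(d - 7*I)*(d - I)^2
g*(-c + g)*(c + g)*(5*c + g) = -5*c^3*g - c^2*g^2 + 5*c*g^3 + g^4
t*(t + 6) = t^2 + 6*t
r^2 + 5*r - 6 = (r - 1)*(r + 6)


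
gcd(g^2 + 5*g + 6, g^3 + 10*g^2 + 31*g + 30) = g^2 + 5*g + 6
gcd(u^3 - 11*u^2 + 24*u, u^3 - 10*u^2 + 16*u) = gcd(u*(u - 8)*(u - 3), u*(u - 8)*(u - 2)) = u^2 - 8*u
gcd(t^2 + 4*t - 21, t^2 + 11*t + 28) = t + 7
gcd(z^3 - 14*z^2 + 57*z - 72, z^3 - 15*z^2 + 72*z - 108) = z - 3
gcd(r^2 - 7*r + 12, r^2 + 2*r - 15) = r - 3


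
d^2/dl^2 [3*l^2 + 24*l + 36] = 6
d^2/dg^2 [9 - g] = 0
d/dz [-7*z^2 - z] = -14*z - 1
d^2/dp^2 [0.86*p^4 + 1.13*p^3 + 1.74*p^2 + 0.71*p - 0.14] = 10.32*p^2 + 6.78*p + 3.48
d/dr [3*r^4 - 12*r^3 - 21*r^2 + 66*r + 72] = 12*r^3 - 36*r^2 - 42*r + 66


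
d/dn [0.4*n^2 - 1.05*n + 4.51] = 0.8*n - 1.05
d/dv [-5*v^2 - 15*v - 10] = -10*v - 15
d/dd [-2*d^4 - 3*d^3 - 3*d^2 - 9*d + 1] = -8*d^3 - 9*d^2 - 6*d - 9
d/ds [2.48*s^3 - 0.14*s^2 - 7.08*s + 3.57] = 7.44*s^2 - 0.28*s - 7.08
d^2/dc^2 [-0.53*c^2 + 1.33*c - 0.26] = -1.06000000000000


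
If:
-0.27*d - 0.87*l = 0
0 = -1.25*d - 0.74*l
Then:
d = 0.00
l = 0.00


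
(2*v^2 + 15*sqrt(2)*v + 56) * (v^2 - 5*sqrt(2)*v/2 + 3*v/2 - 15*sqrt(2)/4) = 2*v^4 + 3*v^3 + 10*sqrt(2)*v^3 - 19*v^2 + 15*sqrt(2)*v^2 - 140*sqrt(2)*v - 57*v/2 - 210*sqrt(2)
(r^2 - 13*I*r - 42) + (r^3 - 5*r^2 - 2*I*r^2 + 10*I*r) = r^3 - 4*r^2 - 2*I*r^2 - 3*I*r - 42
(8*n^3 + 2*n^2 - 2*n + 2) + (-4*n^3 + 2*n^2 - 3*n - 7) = 4*n^3 + 4*n^2 - 5*n - 5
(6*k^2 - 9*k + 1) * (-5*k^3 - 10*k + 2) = -30*k^5 + 45*k^4 - 65*k^3 + 102*k^2 - 28*k + 2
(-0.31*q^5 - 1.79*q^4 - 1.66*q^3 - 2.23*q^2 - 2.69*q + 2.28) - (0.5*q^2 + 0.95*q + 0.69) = -0.31*q^5 - 1.79*q^4 - 1.66*q^3 - 2.73*q^2 - 3.64*q + 1.59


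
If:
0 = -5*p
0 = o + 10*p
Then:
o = 0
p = 0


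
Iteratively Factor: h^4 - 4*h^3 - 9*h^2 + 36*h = (h - 4)*(h^3 - 9*h) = h*(h - 4)*(h^2 - 9) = h*(h - 4)*(h - 3)*(h + 3)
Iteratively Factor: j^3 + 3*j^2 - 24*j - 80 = (j - 5)*(j^2 + 8*j + 16) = (j - 5)*(j + 4)*(j + 4)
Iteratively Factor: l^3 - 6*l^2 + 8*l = (l)*(l^2 - 6*l + 8) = l*(l - 2)*(l - 4)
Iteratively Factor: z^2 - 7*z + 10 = (z - 2)*(z - 5)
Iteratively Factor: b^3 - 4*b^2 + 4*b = (b)*(b^2 - 4*b + 4) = b*(b - 2)*(b - 2)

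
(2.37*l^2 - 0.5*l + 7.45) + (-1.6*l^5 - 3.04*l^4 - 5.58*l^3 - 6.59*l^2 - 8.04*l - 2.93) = -1.6*l^5 - 3.04*l^4 - 5.58*l^3 - 4.22*l^2 - 8.54*l + 4.52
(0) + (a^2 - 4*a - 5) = a^2 - 4*a - 5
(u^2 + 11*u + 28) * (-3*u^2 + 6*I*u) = -3*u^4 - 33*u^3 + 6*I*u^3 - 84*u^2 + 66*I*u^2 + 168*I*u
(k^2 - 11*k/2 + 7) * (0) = 0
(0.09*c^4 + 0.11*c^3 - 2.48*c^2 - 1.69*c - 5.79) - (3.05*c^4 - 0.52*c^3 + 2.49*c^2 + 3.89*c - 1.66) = -2.96*c^4 + 0.63*c^3 - 4.97*c^2 - 5.58*c - 4.13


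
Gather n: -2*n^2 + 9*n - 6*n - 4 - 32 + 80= -2*n^2 + 3*n + 44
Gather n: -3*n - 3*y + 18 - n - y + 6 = -4*n - 4*y + 24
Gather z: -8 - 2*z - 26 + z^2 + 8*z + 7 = z^2 + 6*z - 27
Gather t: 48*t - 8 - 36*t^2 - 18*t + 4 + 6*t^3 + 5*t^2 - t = 6*t^3 - 31*t^2 + 29*t - 4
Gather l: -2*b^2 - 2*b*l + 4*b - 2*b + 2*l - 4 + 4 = -2*b^2 + 2*b + l*(2 - 2*b)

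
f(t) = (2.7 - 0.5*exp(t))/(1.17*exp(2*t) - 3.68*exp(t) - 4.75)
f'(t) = (2.7 - 0.5*exp(t))*(-2.34*exp(2*t) + 3.68*exp(t))/(1.17*exp(2*t) - 3.68*exp(t) - 4.75)^2 - 0.5*exp(t)/(1.17*exp(2*t) - 3.68*exp(t) - 4.75) = (0.585*exp(2*t) - 6.318*exp(t) + 12.311)*exp(t)/(1.3689*exp(4*t) - 8.6112*exp(3*t) + 2.4274*exp(2*t) + 34.96*exp(t) + 22.5625)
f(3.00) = -0.02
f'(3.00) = 0.02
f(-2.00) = -0.50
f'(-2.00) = 0.06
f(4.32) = -0.01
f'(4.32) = 0.01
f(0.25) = -0.27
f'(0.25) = 0.12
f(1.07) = -0.22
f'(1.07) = -0.11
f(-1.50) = -0.47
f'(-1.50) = 0.08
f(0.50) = -0.25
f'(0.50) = 0.10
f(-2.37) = -0.52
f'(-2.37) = 0.04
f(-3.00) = -0.54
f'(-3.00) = 0.02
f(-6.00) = -0.57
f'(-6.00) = 0.00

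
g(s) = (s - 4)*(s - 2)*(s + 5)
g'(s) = (s - 4)*(s - 2) + (s - 4)*(s + 5) + (s - 2)*(s + 5)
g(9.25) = 542.39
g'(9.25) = 216.19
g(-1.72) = 69.79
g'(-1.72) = -9.68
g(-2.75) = 72.14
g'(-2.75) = 6.19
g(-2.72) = 72.32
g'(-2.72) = 5.64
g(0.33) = 32.67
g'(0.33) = -22.33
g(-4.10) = 44.47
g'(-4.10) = 36.63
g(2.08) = -1.09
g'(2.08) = -13.18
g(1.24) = 13.09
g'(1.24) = -19.87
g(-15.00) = -3230.00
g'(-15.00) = 683.00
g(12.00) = 1360.00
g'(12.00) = 386.00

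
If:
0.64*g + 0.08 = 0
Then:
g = -0.12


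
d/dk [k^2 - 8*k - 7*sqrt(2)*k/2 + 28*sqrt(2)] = 2*k - 8 - 7*sqrt(2)/2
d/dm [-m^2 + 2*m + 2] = 2 - 2*m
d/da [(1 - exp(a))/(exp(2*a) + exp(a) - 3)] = (-(1 - exp(a))*(2*exp(a) + 1) - exp(2*a) - exp(a) + 3)*exp(a)/(exp(2*a) + exp(a) - 3)^2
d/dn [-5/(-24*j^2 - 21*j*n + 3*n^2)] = 5*(-7*j + 2*n)/(3*(8*j^2 + 7*j*n - n^2)^2)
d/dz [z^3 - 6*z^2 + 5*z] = 3*z^2 - 12*z + 5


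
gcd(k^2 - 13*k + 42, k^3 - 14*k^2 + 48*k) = k - 6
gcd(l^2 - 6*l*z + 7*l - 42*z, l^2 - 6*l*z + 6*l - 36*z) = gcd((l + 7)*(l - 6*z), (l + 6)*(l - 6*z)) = -l + 6*z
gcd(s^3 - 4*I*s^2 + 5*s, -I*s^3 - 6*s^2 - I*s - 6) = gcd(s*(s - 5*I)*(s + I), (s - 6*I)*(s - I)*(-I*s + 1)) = s + I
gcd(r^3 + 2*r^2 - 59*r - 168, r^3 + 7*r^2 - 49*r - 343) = r + 7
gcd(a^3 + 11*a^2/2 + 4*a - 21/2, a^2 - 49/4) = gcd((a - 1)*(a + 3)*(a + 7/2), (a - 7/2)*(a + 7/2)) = a + 7/2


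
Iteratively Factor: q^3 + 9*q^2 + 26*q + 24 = (q + 4)*(q^2 + 5*q + 6) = (q + 3)*(q + 4)*(q + 2)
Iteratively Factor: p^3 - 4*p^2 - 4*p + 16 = (p - 4)*(p^2 - 4) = (p - 4)*(p + 2)*(p - 2)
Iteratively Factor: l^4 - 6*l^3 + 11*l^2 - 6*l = (l - 1)*(l^3 - 5*l^2 + 6*l) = l*(l - 1)*(l^2 - 5*l + 6) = l*(l - 3)*(l - 1)*(l - 2)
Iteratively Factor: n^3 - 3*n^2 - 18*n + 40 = (n - 2)*(n^2 - n - 20) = (n - 2)*(n + 4)*(n - 5)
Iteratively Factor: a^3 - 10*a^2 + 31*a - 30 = (a - 3)*(a^2 - 7*a + 10) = (a - 3)*(a - 2)*(a - 5)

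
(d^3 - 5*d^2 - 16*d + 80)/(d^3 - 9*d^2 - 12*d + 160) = (d - 4)/(d - 8)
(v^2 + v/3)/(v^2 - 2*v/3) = (3*v + 1)/(3*v - 2)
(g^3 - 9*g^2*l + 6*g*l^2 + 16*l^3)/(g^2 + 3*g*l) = (g^3 - 9*g^2*l + 6*g*l^2 + 16*l^3)/(g*(g + 3*l))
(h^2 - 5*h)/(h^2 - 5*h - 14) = h*(5 - h)/(-h^2 + 5*h + 14)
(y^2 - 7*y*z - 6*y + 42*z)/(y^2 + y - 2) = (y^2 - 7*y*z - 6*y + 42*z)/(y^2 + y - 2)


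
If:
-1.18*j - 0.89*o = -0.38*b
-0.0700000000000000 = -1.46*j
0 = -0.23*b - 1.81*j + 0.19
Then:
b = 0.45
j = 0.05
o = 0.13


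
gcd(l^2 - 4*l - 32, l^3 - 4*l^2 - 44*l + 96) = l - 8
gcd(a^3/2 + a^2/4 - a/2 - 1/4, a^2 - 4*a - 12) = 1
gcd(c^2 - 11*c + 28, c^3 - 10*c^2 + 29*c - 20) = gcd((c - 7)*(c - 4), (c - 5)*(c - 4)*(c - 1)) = c - 4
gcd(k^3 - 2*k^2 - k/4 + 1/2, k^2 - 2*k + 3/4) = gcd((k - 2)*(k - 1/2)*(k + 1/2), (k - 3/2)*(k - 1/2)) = k - 1/2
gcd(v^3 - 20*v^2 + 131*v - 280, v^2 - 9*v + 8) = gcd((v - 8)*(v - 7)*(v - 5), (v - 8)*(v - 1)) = v - 8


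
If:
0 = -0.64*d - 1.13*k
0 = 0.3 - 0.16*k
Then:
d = -3.31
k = 1.88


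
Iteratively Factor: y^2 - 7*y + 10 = (y - 5)*(y - 2)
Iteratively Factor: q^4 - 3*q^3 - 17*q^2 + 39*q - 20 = (q - 1)*(q^3 - 2*q^2 - 19*q + 20) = (q - 5)*(q - 1)*(q^2 + 3*q - 4) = (q - 5)*(q - 1)^2*(q + 4)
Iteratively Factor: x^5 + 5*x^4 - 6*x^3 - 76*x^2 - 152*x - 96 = (x + 3)*(x^4 + 2*x^3 - 12*x^2 - 40*x - 32) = (x - 4)*(x + 3)*(x^3 + 6*x^2 + 12*x + 8) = (x - 4)*(x + 2)*(x + 3)*(x^2 + 4*x + 4) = (x - 4)*(x + 2)^2*(x + 3)*(x + 2)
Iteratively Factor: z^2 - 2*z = (z)*(z - 2)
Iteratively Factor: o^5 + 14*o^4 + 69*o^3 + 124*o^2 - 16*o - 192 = (o - 1)*(o^4 + 15*o^3 + 84*o^2 + 208*o + 192) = (o - 1)*(o + 4)*(o^3 + 11*o^2 + 40*o + 48) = (o - 1)*(o + 4)^2*(o^2 + 7*o + 12) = (o - 1)*(o + 4)^3*(o + 3)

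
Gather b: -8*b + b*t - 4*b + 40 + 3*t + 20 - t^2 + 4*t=b*(t - 12) - t^2 + 7*t + 60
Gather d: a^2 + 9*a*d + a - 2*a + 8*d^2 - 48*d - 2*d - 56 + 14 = a^2 - a + 8*d^2 + d*(9*a - 50) - 42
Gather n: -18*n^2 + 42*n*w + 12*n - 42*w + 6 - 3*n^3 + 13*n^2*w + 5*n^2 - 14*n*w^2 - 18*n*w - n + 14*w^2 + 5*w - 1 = -3*n^3 + n^2*(13*w - 13) + n*(-14*w^2 + 24*w + 11) + 14*w^2 - 37*w + 5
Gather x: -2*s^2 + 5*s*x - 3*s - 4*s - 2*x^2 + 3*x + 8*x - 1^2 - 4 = -2*s^2 - 7*s - 2*x^2 + x*(5*s + 11) - 5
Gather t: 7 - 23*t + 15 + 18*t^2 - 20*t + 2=18*t^2 - 43*t + 24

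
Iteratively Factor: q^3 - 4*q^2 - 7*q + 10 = (q - 1)*(q^2 - 3*q - 10) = (q - 1)*(q + 2)*(q - 5)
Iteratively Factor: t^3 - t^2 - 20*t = (t - 5)*(t^2 + 4*t) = (t - 5)*(t + 4)*(t)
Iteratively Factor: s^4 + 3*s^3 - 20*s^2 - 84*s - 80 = (s - 5)*(s^3 + 8*s^2 + 20*s + 16) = (s - 5)*(s + 2)*(s^2 + 6*s + 8) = (s - 5)*(s + 2)^2*(s + 4)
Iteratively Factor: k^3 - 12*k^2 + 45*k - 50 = (k - 5)*(k^2 - 7*k + 10) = (k - 5)*(k - 2)*(k - 5)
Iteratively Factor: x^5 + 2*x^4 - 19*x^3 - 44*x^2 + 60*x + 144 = (x - 4)*(x^4 + 6*x^3 + 5*x^2 - 24*x - 36) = (x - 4)*(x + 3)*(x^3 + 3*x^2 - 4*x - 12) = (x - 4)*(x + 2)*(x + 3)*(x^2 + x - 6) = (x - 4)*(x + 2)*(x + 3)^2*(x - 2)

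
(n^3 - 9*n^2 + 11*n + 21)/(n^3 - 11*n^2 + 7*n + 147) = (n^2 - 2*n - 3)/(n^2 - 4*n - 21)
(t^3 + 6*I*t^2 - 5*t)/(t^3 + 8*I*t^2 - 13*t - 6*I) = t*(t + 5*I)/(t^2 + 7*I*t - 6)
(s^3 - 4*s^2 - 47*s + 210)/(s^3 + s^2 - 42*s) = (s - 5)/s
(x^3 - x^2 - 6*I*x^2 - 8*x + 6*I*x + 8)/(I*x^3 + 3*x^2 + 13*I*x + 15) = (-I*x^3 + x^2*(-6 + I) + x*(6 + 8*I) - 8*I)/(x^3 - 3*I*x^2 + 13*x - 15*I)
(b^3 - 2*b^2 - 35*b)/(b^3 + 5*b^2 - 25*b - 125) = b*(b - 7)/(b^2 - 25)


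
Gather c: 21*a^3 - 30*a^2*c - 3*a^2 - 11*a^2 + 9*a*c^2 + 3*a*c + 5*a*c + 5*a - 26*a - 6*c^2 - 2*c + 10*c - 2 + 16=21*a^3 - 14*a^2 - 21*a + c^2*(9*a - 6) + c*(-30*a^2 + 8*a + 8) + 14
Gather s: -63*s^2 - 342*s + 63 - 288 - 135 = -63*s^2 - 342*s - 360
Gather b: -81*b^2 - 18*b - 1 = -81*b^2 - 18*b - 1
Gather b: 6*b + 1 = 6*b + 1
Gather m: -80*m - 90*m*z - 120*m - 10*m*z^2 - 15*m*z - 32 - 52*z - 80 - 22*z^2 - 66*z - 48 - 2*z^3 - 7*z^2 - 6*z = m*(-10*z^2 - 105*z - 200) - 2*z^3 - 29*z^2 - 124*z - 160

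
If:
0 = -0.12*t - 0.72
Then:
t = -6.00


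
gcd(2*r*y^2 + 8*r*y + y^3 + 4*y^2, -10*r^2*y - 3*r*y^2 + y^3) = 2*r*y + y^2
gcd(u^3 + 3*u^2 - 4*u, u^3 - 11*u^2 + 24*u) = u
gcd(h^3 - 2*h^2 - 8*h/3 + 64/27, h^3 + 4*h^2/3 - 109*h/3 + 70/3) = h - 2/3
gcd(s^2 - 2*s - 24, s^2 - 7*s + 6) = s - 6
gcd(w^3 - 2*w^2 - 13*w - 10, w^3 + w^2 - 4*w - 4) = w^2 + 3*w + 2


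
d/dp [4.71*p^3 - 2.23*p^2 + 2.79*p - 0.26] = 14.13*p^2 - 4.46*p + 2.79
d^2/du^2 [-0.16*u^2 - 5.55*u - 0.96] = -0.320000000000000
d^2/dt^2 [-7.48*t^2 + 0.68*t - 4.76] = -14.9600000000000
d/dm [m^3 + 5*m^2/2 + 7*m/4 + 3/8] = 3*m^2 + 5*m + 7/4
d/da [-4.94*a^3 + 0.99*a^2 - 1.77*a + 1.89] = -14.82*a^2 + 1.98*a - 1.77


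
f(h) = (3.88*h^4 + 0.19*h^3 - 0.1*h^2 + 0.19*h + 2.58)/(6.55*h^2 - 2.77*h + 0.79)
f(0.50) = 2.80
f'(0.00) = 11.69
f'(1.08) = 0.56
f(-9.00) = 45.50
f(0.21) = 5.28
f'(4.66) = 5.79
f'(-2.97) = -3.22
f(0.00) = 3.27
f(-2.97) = 4.46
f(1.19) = 1.59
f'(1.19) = 0.96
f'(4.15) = 5.18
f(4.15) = 11.42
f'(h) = (2.77 - 13.1*h)*(3.88*h^4 + 0.19*h^3 - 0.1*h^2 + 0.19*h + 2.58)/(6.55*h^2 - 2.77*h + 0.79)^2 + (15.52*h^3 + 0.57*h^2 - 0.2*h + 0.19)/(6.55*h^2 - 2.77*h + 0.79)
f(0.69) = 1.81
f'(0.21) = 0.84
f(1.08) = 1.51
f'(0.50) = -8.06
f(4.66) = 14.22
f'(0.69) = -2.95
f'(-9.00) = -10.38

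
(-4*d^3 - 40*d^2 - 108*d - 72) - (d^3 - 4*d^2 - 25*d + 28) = -5*d^3 - 36*d^2 - 83*d - 100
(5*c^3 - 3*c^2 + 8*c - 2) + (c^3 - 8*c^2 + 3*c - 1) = 6*c^3 - 11*c^2 + 11*c - 3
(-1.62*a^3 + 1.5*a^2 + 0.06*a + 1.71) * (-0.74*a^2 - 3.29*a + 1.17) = 1.1988*a^5 + 4.2198*a^4 - 6.8748*a^3 + 0.2922*a^2 - 5.5557*a + 2.0007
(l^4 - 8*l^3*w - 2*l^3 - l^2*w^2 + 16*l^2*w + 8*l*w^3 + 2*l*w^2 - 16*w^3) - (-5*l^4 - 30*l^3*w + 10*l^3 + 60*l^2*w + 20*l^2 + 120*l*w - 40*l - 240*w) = 6*l^4 + 22*l^3*w - 12*l^3 - l^2*w^2 - 44*l^2*w - 20*l^2 + 8*l*w^3 + 2*l*w^2 - 120*l*w + 40*l - 16*w^3 + 240*w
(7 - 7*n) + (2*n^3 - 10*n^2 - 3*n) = 2*n^3 - 10*n^2 - 10*n + 7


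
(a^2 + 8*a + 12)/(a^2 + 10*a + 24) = (a + 2)/(a + 4)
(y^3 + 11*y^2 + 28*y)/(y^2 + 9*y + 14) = y*(y + 4)/(y + 2)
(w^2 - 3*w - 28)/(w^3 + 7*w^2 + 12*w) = (w - 7)/(w*(w + 3))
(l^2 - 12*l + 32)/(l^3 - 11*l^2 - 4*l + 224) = (l - 4)/(l^2 - 3*l - 28)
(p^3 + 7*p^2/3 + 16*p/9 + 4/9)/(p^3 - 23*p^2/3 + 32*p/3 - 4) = (9*p^3 + 21*p^2 + 16*p + 4)/(3*(3*p^3 - 23*p^2 + 32*p - 12))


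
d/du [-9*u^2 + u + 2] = 1 - 18*u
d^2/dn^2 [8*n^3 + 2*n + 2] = 48*n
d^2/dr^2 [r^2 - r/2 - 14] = 2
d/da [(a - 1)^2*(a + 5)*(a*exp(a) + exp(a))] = (a^4 + 8*a^3 + 6*a^2 - 16*a + 1)*exp(a)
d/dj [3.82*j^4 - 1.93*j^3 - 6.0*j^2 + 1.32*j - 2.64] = 15.28*j^3 - 5.79*j^2 - 12.0*j + 1.32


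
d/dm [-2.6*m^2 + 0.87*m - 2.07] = 0.87 - 5.2*m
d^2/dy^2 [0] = 0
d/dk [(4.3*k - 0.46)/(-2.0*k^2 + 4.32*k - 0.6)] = (8.6*k^2 - 1.84*k - 0.592799999999999)/(4.0*k^4 - 17.28*k^3 + 21.0624*k^2 - 5.184*k + 0.36)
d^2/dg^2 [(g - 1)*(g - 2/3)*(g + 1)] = 6*g - 4/3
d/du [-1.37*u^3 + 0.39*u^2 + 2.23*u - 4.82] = -4.11*u^2 + 0.78*u + 2.23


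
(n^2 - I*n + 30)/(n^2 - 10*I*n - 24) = (n + 5*I)/(n - 4*I)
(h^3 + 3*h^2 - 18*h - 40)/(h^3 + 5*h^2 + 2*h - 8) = (h^2 + h - 20)/(h^2 + 3*h - 4)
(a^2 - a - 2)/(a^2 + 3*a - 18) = (a^2 - a - 2)/(a^2 + 3*a - 18)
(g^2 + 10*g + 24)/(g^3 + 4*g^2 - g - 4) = (g + 6)/(g^2 - 1)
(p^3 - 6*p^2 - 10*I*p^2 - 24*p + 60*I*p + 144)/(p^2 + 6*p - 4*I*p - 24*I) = (p^2 - 6*p*(1 + I) + 36*I)/(p + 6)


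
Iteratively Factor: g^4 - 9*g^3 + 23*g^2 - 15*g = (g - 5)*(g^3 - 4*g^2 + 3*g) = (g - 5)*(g - 3)*(g^2 - g) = g*(g - 5)*(g - 3)*(g - 1)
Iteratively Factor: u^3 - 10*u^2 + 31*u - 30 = (u - 2)*(u^2 - 8*u + 15) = (u - 5)*(u - 2)*(u - 3)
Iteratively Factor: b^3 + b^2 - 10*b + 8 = (b - 1)*(b^2 + 2*b - 8) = (b - 1)*(b + 4)*(b - 2)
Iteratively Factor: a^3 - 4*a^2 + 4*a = (a - 2)*(a^2 - 2*a) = a*(a - 2)*(a - 2)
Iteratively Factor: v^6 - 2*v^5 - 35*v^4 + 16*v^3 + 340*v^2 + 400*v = (v)*(v^5 - 2*v^4 - 35*v^3 + 16*v^2 + 340*v + 400) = v*(v - 5)*(v^4 + 3*v^3 - 20*v^2 - 84*v - 80) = v*(v - 5)*(v + 4)*(v^3 - v^2 - 16*v - 20) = v*(v - 5)*(v + 2)*(v + 4)*(v^2 - 3*v - 10) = v*(v - 5)^2*(v + 2)*(v + 4)*(v + 2)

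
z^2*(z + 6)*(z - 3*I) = z^4 + 6*z^3 - 3*I*z^3 - 18*I*z^2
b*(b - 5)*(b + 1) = b^3 - 4*b^2 - 5*b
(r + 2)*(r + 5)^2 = r^3 + 12*r^2 + 45*r + 50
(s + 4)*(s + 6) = s^2 + 10*s + 24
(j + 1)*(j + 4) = j^2 + 5*j + 4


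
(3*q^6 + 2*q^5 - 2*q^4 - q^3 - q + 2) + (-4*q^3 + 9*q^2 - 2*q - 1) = 3*q^6 + 2*q^5 - 2*q^4 - 5*q^3 + 9*q^2 - 3*q + 1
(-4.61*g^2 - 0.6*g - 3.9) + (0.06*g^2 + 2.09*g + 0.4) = -4.55*g^2 + 1.49*g - 3.5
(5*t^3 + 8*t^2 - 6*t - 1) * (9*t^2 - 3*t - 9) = 45*t^5 + 57*t^4 - 123*t^3 - 63*t^2 + 57*t + 9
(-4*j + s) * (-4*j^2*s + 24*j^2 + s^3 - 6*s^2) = 16*j^3*s - 96*j^3 - 4*j^2*s^2 + 24*j^2*s - 4*j*s^3 + 24*j*s^2 + s^4 - 6*s^3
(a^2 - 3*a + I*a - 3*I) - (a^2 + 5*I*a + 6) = -3*a - 4*I*a - 6 - 3*I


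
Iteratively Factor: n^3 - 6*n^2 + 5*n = (n - 5)*(n^2 - n) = n*(n - 5)*(n - 1)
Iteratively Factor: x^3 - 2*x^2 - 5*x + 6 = (x - 1)*(x^2 - x - 6) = (x - 3)*(x - 1)*(x + 2)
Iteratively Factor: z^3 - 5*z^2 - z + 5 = (z - 5)*(z^2 - 1) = (z - 5)*(z + 1)*(z - 1)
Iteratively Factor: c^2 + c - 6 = (c - 2)*(c + 3)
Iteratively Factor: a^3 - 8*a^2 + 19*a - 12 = (a - 3)*(a^2 - 5*a + 4) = (a - 4)*(a - 3)*(a - 1)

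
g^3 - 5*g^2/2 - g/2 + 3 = (g - 2)*(g - 3/2)*(g + 1)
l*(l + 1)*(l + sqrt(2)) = l^3 + l^2 + sqrt(2)*l^2 + sqrt(2)*l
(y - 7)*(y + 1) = y^2 - 6*y - 7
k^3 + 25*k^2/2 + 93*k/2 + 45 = (k + 3/2)*(k + 5)*(k + 6)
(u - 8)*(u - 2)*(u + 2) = u^3 - 8*u^2 - 4*u + 32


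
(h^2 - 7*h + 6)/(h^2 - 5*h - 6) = (h - 1)/(h + 1)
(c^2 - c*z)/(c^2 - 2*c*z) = (c - z)/(c - 2*z)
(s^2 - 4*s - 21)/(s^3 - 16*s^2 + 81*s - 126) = (s + 3)/(s^2 - 9*s + 18)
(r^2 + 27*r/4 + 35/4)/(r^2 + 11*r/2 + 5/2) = (4*r + 7)/(2*(2*r + 1))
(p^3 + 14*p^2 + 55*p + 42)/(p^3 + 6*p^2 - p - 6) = (p + 7)/(p - 1)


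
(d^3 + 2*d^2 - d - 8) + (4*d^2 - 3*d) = d^3 + 6*d^2 - 4*d - 8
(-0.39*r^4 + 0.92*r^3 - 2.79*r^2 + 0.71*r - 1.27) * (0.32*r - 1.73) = -0.1248*r^5 + 0.9691*r^4 - 2.4844*r^3 + 5.0539*r^2 - 1.6347*r + 2.1971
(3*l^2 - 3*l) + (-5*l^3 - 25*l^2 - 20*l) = -5*l^3 - 22*l^2 - 23*l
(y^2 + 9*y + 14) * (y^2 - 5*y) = y^4 + 4*y^3 - 31*y^2 - 70*y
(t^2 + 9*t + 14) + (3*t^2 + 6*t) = 4*t^2 + 15*t + 14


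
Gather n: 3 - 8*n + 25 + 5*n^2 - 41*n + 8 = 5*n^2 - 49*n + 36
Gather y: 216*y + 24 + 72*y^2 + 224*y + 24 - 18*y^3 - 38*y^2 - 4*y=-18*y^3 + 34*y^2 + 436*y + 48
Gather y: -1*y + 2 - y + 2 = 4 - 2*y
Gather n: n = n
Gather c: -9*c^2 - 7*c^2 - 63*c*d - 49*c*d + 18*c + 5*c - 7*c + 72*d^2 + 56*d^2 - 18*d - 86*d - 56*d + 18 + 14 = -16*c^2 + c*(16 - 112*d) + 128*d^2 - 160*d + 32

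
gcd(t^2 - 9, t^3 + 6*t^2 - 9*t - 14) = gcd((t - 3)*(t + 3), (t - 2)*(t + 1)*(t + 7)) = 1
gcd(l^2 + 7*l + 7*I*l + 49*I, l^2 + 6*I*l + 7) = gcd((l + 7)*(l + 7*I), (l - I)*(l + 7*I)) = l + 7*I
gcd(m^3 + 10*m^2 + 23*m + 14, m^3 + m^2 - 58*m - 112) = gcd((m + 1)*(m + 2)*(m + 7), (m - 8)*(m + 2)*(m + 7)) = m^2 + 9*m + 14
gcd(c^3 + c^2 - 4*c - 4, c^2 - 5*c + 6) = c - 2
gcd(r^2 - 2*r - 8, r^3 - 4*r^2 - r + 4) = r - 4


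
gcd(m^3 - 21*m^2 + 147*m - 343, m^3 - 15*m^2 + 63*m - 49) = m^2 - 14*m + 49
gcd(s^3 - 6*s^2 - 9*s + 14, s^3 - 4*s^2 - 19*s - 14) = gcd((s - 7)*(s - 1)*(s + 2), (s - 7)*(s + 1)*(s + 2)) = s^2 - 5*s - 14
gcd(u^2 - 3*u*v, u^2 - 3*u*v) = u^2 - 3*u*v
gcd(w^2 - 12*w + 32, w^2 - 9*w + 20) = w - 4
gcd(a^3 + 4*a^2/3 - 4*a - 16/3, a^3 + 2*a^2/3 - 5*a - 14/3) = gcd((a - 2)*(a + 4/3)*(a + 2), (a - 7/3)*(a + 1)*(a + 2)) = a + 2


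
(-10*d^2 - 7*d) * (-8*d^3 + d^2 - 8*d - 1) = 80*d^5 + 46*d^4 + 73*d^3 + 66*d^2 + 7*d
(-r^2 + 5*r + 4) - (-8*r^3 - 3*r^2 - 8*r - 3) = 8*r^3 + 2*r^2 + 13*r + 7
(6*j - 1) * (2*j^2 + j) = 12*j^3 + 4*j^2 - j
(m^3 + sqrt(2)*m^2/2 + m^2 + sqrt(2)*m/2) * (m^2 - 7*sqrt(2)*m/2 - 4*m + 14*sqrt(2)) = m^5 - 3*sqrt(2)*m^4 - 3*m^4 - 15*m^3/2 + 9*sqrt(2)*m^3 + 21*m^2/2 + 12*sqrt(2)*m^2 + 14*m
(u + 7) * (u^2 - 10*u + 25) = u^3 - 3*u^2 - 45*u + 175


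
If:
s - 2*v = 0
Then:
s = 2*v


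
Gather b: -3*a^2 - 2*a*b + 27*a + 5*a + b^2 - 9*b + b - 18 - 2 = -3*a^2 + 32*a + b^2 + b*(-2*a - 8) - 20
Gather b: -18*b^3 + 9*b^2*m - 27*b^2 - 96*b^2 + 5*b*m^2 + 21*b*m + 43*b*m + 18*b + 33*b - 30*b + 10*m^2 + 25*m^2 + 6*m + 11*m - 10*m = -18*b^3 + b^2*(9*m - 123) + b*(5*m^2 + 64*m + 21) + 35*m^2 + 7*m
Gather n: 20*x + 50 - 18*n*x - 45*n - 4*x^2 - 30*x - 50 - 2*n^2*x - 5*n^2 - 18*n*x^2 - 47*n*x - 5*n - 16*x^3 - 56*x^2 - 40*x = n^2*(-2*x - 5) + n*(-18*x^2 - 65*x - 50) - 16*x^3 - 60*x^2 - 50*x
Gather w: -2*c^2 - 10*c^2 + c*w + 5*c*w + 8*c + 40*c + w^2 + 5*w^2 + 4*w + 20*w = -12*c^2 + 48*c + 6*w^2 + w*(6*c + 24)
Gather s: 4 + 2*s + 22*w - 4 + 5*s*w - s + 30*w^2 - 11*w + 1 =s*(5*w + 1) + 30*w^2 + 11*w + 1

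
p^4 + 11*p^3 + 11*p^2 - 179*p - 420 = (p - 4)*(p + 3)*(p + 5)*(p + 7)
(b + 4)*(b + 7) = b^2 + 11*b + 28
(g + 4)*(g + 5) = g^2 + 9*g + 20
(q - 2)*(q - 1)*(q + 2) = q^3 - q^2 - 4*q + 4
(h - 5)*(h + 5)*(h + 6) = h^3 + 6*h^2 - 25*h - 150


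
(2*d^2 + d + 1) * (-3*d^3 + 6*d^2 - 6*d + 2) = -6*d^5 + 9*d^4 - 9*d^3 + 4*d^2 - 4*d + 2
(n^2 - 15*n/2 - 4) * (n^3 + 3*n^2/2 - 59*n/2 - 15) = n^5 - 6*n^4 - 179*n^3/4 + 801*n^2/4 + 461*n/2 + 60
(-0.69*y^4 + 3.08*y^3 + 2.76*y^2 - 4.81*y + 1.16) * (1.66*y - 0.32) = -1.1454*y^5 + 5.3336*y^4 + 3.596*y^3 - 8.8678*y^2 + 3.4648*y - 0.3712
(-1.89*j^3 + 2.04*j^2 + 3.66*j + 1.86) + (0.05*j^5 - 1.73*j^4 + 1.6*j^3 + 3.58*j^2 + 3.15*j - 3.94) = 0.05*j^5 - 1.73*j^4 - 0.29*j^3 + 5.62*j^2 + 6.81*j - 2.08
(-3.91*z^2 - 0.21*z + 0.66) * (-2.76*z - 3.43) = 10.7916*z^3 + 13.9909*z^2 - 1.1013*z - 2.2638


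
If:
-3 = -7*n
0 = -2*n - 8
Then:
No Solution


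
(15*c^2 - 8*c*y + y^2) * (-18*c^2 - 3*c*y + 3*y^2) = -270*c^4 + 99*c^3*y + 51*c^2*y^2 - 27*c*y^3 + 3*y^4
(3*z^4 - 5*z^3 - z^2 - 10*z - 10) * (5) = 15*z^4 - 25*z^3 - 5*z^2 - 50*z - 50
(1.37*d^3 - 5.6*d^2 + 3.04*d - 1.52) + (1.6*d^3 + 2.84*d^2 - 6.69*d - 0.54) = 2.97*d^3 - 2.76*d^2 - 3.65*d - 2.06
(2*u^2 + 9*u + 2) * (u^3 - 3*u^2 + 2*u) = 2*u^5 + 3*u^4 - 21*u^3 + 12*u^2 + 4*u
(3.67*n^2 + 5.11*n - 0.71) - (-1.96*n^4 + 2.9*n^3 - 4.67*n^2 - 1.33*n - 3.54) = 1.96*n^4 - 2.9*n^3 + 8.34*n^2 + 6.44*n + 2.83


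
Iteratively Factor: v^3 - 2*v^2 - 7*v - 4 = (v + 1)*(v^2 - 3*v - 4) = (v - 4)*(v + 1)*(v + 1)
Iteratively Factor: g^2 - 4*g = (g)*(g - 4)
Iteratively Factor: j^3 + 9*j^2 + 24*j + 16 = (j + 1)*(j^2 + 8*j + 16) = (j + 1)*(j + 4)*(j + 4)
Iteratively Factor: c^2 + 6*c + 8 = (c + 4)*(c + 2)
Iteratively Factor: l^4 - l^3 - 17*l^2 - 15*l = (l + 1)*(l^3 - 2*l^2 - 15*l) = (l + 1)*(l + 3)*(l^2 - 5*l) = (l - 5)*(l + 1)*(l + 3)*(l)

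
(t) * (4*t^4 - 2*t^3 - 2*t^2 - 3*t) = 4*t^5 - 2*t^4 - 2*t^3 - 3*t^2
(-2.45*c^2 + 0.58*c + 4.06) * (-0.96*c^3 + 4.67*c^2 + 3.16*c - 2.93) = 2.352*c^5 - 11.9983*c^4 - 8.931*c^3 + 27.9715*c^2 + 11.1302*c - 11.8958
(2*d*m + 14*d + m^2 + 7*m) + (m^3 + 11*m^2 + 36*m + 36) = 2*d*m + 14*d + m^3 + 12*m^2 + 43*m + 36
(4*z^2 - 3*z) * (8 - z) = -4*z^3 + 35*z^2 - 24*z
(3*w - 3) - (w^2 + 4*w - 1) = -w^2 - w - 2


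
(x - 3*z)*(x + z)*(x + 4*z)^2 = x^4 + 6*x^3*z - 3*x^2*z^2 - 56*x*z^3 - 48*z^4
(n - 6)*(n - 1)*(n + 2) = n^3 - 5*n^2 - 8*n + 12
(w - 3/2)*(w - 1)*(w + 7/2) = w^3 + w^2 - 29*w/4 + 21/4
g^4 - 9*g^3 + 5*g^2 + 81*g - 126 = (g - 7)*(g - 3)*(g - 2)*(g + 3)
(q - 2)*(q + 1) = q^2 - q - 2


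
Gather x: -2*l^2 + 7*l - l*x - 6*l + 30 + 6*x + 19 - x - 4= -2*l^2 + l + x*(5 - l) + 45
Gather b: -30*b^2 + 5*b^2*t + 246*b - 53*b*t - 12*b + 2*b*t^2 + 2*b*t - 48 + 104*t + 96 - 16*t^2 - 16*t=b^2*(5*t - 30) + b*(2*t^2 - 51*t + 234) - 16*t^2 + 88*t + 48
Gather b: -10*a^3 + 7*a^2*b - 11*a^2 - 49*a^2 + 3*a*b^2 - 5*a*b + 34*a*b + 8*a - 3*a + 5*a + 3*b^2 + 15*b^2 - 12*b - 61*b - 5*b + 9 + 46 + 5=-10*a^3 - 60*a^2 + 10*a + b^2*(3*a + 18) + b*(7*a^2 + 29*a - 78) + 60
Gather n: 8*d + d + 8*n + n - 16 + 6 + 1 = 9*d + 9*n - 9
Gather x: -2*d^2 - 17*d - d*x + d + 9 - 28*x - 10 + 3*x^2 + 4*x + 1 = -2*d^2 - 16*d + 3*x^2 + x*(-d - 24)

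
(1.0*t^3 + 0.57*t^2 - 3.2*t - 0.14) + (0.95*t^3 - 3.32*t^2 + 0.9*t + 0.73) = 1.95*t^3 - 2.75*t^2 - 2.3*t + 0.59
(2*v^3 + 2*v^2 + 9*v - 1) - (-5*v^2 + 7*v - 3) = 2*v^3 + 7*v^2 + 2*v + 2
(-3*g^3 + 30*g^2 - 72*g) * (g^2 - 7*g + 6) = -3*g^5 + 51*g^4 - 300*g^3 + 684*g^2 - 432*g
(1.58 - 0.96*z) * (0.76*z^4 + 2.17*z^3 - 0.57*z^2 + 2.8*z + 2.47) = -0.7296*z^5 - 0.8824*z^4 + 3.9758*z^3 - 3.5886*z^2 + 2.0528*z + 3.9026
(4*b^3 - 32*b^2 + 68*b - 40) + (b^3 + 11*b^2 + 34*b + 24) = 5*b^3 - 21*b^2 + 102*b - 16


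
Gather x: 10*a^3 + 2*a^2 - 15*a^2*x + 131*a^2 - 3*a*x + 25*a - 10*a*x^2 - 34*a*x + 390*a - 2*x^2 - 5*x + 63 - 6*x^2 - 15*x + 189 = 10*a^3 + 133*a^2 + 415*a + x^2*(-10*a - 8) + x*(-15*a^2 - 37*a - 20) + 252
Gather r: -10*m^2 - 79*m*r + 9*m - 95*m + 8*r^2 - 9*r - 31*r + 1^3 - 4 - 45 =-10*m^2 - 86*m + 8*r^2 + r*(-79*m - 40) - 48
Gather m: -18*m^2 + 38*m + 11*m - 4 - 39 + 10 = -18*m^2 + 49*m - 33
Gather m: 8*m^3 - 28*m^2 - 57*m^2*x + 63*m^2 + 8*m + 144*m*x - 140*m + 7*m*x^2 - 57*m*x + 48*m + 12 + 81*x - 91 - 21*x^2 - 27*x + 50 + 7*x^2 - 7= 8*m^3 + m^2*(35 - 57*x) + m*(7*x^2 + 87*x - 84) - 14*x^2 + 54*x - 36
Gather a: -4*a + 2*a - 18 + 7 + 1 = -2*a - 10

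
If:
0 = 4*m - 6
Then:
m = 3/2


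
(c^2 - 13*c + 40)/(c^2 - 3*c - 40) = (c - 5)/(c + 5)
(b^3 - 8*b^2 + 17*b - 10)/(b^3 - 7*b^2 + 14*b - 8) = (b - 5)/(b - 4)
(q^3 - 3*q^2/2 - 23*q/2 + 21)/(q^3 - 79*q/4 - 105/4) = 2*(q^2 - 5*q + 6)/(2*q^2 - 7*q - 15)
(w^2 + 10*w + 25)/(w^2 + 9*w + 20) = (w + 5)/(w + 4)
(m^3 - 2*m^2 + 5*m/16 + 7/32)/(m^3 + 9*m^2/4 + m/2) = (8*m^2 - 18*m + 7)/(8*m*(m + 2))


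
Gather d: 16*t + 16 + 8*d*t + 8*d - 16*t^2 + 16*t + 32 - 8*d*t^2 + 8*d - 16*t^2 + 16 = d*(-8*t^2 + 8*t + 16) - 32*t^2 + 32*t + 64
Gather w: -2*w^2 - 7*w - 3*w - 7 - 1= -2*w^2 - 10*w - 8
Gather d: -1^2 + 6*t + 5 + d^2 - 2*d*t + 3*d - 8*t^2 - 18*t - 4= d^2 + d*(3 - 2*t) - 8*t^2 - 12*t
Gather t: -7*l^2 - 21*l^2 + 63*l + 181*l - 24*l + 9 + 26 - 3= -28*l^2 + 220*l + 32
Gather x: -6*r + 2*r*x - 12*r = 2*r*x - 18*r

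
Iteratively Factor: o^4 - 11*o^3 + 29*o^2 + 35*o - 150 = (o + 2)*(o^3 - 13*o^2 + 55*o - 75) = (o - 5)*(o + 2)*(o^2 - 8*o + 15) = (o - 5)^2*(o + 2)*(o - 3)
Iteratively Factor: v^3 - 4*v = (v)*(v^2 - 4) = v*(v - 2)*(v + 2)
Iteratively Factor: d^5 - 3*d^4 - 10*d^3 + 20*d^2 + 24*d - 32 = (d - 4)*(d^4 + d^3 - 6*d^2 - 4*d + 8) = (d - 4)*(d + 2)*(d^3 - d^2 - 4*d + 4) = (d - 4)*(d - 2)*(d + 2)*(d^2 + d - 2) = (d - 4)*(d - 2)*(d + 2)^2*(d - 1)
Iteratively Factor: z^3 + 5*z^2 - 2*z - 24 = (z + 3)*(z^2 + 2*z - 8) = (z - 2)*(z + 3)*(z + 4)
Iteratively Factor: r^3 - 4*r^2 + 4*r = (r - 2)*(r^2 - 2*r) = r*(r - 2)*(r - 2)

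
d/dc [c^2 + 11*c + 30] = 2*c + 11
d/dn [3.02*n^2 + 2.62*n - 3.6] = 6.04*n + 2.62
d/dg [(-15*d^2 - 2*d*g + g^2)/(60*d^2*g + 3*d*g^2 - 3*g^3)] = (12*d^2 + 6*d*g + g^2)/(3*g^2*(16*d^2 + 8*d*g + g^2))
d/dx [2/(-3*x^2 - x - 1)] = 2*(6*x + 1)/(3*x^2 + x + 1)^2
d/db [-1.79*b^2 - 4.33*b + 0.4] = -3.58*b - 4.33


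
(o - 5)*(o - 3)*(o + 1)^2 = o^4 - 6*o^3 + 22*o + 15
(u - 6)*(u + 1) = u^2 - 5*u - 6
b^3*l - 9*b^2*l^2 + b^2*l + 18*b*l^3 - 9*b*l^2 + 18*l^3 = (b - 6*l)*(b - 3*l)*(b*l + l)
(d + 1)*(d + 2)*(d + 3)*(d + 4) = d^4 + 10*d^3 + 35*d^2 + 50*d + 24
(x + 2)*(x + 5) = x^2 + 7*x + 10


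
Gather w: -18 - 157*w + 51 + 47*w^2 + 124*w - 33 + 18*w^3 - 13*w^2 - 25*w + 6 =18*w^3 + 34*w^2 - 58*w + 6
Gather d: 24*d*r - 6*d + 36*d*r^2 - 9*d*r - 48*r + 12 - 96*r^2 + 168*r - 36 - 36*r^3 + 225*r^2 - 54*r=d*(36*r^2 + 15*r - 6) - 36*r^3 + 129*r^2 + 66*r - 24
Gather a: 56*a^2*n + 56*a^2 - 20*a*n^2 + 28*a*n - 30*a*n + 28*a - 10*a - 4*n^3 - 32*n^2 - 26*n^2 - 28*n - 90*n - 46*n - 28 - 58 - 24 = a^2*(56*n + 56) + a*(-20*n^2 - 2*n + 18) - 4*n^3 - 58*n^2 - 164*n - 110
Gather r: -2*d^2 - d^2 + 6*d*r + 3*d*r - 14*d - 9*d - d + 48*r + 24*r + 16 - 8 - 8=-3*d^2 - 24*d + r*(9*d + 72)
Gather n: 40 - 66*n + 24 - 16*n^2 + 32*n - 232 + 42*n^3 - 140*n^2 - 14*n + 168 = 42*n^3 - 156*n^2 - 48*n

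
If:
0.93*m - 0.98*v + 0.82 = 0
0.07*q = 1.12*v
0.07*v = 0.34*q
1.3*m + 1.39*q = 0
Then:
No Solution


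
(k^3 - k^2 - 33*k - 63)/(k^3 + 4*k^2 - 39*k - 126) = (k^2 - 4*k - 21)/(k^2 + k - 42)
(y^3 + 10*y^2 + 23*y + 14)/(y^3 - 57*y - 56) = (y + 2)/(y - 8)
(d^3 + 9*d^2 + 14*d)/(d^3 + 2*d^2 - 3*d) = (d^2 + 9*d + 14)/(d^2 + 2*d - 3)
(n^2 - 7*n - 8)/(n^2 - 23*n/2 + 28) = 2*(n + 1)/(2*n - 7)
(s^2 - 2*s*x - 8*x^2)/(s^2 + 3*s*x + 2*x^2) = (s - 4*x)/(s + x)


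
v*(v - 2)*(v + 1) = v^3 - v^2 - 2*v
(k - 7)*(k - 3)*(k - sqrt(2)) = k^3 - 10*k^2 - sqrt(2)*k^2 + 10*sqrt(2)*k + 21*k - 21*sqrt(2)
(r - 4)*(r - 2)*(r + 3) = r^3 - 3*r^2 - 10*r + 24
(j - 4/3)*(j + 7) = j^2 + 17*j/3 - 28/3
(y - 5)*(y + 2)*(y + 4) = y^3 + y^2 - 22*y - 40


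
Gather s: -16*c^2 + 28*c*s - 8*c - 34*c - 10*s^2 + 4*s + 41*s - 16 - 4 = -16*c^2 - 42*c - 10*s^2 + s*(28*c + 45) - 20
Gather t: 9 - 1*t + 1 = 10 - t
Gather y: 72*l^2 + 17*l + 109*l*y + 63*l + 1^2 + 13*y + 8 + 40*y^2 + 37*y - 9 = 72*l^2 + 80*l + 40*y^2 + y*(109*l + 50)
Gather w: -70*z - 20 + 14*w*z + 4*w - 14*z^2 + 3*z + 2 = w*(14*z + 4) - 14*z^2 - 67*z - 18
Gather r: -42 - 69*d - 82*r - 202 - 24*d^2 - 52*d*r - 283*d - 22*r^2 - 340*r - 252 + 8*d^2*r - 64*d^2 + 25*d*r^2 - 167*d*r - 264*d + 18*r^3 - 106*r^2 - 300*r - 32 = -88*d^2 - 616*d + 18*r^3 + r^2*(25*d - 128) + r*(8*d^2 - 219*d - 722) - 528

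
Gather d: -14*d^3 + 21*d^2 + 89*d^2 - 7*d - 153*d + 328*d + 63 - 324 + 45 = -14*d^3 + 110*d^2 + 168*d - 216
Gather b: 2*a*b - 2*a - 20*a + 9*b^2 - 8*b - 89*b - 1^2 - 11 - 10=-22*a + 9*b^2 + b*(2*a - 97) - 22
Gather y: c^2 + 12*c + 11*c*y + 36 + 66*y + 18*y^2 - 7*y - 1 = c^2 + 12*c + 18*y^2 + y*(11*c + 59) + 35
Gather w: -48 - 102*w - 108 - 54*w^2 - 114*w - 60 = -54*w^2 - 216*w - 216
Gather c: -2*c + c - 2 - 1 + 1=-c - 2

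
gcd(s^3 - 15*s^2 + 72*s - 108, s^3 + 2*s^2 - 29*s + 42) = s - 3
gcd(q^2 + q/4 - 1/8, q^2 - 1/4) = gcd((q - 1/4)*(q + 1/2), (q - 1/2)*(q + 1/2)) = q + 1/2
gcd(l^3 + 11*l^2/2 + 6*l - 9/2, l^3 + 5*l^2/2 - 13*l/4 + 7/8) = l - 1/2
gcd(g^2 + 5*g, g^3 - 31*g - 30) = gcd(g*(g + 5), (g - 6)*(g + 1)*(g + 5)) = g + 5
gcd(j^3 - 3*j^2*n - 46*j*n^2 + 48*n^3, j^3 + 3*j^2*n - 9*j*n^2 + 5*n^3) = j - n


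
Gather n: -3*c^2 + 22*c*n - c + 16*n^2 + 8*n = -3*c^2 - c + 16*n^2 + n*(22*c + 8)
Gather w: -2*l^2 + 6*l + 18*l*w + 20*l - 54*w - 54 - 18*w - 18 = -2*l^2 + 26*l + w*(18*l - 72) - 72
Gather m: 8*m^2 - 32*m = 8*m^2 - 32*m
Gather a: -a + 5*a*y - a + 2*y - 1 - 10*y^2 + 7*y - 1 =a*(5*y - 2) - 10*y^2 + 9*y - 2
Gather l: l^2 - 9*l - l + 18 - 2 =l^2 - 10*l + 16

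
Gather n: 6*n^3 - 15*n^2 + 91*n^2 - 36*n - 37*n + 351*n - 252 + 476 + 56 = 6*n^3 + 76*n^2 + 278*n + 280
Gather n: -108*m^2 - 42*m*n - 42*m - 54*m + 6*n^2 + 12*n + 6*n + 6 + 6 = -108*m^2 - 96*m + 6*n^2 + n*(18 - 42*m) + 12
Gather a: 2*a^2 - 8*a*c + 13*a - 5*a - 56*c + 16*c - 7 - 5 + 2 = 2*a^2 + a*(8 - 8*c) - 40*c - 10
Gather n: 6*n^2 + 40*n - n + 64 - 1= 6*n^2 + 39*n + 63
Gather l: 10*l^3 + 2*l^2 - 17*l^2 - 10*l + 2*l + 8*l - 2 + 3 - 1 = 10*l^3 - 15*l^2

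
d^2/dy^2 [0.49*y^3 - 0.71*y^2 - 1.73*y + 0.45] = 2.94*y - 1.42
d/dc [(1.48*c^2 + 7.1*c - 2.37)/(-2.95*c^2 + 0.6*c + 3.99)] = (21.833*c^2 - 2.1726*c + 29.751)/(8.7025*c^4 - 3.54*c^3 - 23.181*c^2 + 4.788*c + 15.9201)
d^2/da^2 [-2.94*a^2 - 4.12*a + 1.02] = -5.88000000000000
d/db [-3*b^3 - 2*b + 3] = -9*b^2 - 2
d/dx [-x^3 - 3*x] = -3*x^2 - 3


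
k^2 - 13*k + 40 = (k - 8)*(k - 5)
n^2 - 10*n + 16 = (n - 8)*(n - 2)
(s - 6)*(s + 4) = s^2 - 2*s - 24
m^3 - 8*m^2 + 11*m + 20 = (m - 5)*(m - 4)*(m + 1)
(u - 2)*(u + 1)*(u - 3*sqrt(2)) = u^3 - 3*sqrt(2)*u^2 - u^2 - 2*u + 3*sqrt(2)*u + 6*sqrt(2)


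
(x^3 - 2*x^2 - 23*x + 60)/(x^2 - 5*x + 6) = (x^2 + x - 20)/(x - 2)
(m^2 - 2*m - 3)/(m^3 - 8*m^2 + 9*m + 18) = 1/(m - 6)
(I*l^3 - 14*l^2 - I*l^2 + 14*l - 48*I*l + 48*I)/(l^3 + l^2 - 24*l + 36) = (I*l^3 + l^2*(-14 - I) + l*(14 - 48*I) + 48*I)/(l^3 + l^2 - 24*l + 36)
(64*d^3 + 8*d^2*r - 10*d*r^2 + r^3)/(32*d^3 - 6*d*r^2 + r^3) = (-8*d + r)/(-4*d + r)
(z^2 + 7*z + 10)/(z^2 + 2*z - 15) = (z + 2)/(z - 3)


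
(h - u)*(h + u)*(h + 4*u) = h^3 + 4*h^2*u - h*u^2 - 4*u^3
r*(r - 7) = r^2 - 7*r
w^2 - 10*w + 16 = (w - 8)*(w - 2)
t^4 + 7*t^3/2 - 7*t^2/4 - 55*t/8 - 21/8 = (t - 3/2)*(t + 1/2)*(t + 1)*(t + 7/2)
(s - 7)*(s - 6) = s^2 - 13*s + 42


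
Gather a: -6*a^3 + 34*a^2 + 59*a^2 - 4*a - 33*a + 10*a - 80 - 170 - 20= -6*a^3 + 93*a^2 - 27*a - 270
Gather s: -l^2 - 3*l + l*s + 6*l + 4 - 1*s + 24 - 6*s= -l^2 + 3*l + s*(l - 7) + 28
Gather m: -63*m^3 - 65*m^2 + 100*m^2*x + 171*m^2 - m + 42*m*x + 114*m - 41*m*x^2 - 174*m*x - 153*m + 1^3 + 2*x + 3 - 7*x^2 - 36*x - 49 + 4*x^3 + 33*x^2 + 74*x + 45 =-63*m^3 + m^2*(100*x + 106) + m*(-41*x^2 - 132*x - 40) + 4*x^3 + 26*x^2 + 40*x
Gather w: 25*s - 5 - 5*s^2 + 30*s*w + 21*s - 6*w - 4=-5*s^2 + 46*s + w*(30*s - 6) - 9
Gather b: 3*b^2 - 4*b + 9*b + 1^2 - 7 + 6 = 3*b^2 + 5*b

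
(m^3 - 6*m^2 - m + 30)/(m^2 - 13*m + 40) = (m^2 - m - 6)/(m - 8)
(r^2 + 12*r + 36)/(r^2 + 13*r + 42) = (r + 6)/(r + 7)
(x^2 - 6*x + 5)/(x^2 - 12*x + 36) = (x^2 - 6*x + 5)/(x^2 - 12*x + 36)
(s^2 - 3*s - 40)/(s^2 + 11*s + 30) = (s - 8)/(s + 6)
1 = 1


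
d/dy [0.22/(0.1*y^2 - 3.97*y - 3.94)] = (0.8734 - 0.044*y)/(-0.1*y^2 + 3.97*y + 3.94)^2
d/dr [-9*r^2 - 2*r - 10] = -18*r - 2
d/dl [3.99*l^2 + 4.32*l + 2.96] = 7.98*l + 4.32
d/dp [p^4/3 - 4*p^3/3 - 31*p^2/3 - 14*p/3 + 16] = 4*p^3/3 - 4*p^2 - 62*p/3 - 14/3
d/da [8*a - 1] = 8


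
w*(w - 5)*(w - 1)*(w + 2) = w^4 - 4*w^3 - 7*w^2 + 10*w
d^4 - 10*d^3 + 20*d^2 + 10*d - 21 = (d - 7)*(d - 3)*(d - 1)*(d + 1)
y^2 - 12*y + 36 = (y - 6)^2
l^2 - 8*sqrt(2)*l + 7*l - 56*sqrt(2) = (l + 7)*(l - 8*sqrt(2))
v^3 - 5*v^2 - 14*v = v*(v - 7)*(v + 2)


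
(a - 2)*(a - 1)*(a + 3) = a^3 - 7*a + 6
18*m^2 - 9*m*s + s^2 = (-6*m + s)*(-3*m + s)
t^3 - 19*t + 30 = (t - 3)*(t - 2)*(t + 5)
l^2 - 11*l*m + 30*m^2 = (l - 6*m)*(l - 5*m)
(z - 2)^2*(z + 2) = z^3 - 2*z^2 - 4*z + 8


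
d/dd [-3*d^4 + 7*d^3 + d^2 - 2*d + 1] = -12*d^3 + 21*d^2 + 2*d - 2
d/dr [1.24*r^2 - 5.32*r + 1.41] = 2.48*r - 5.32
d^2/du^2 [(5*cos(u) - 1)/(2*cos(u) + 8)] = 21*(cos(u)^2 - 4*cos(u) - 2)/(2*(cos(u) + 4)^3)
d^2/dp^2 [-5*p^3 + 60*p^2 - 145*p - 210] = 120 - 30*p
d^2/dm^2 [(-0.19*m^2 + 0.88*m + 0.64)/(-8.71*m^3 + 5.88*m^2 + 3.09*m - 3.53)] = (28.828358*m^6 - 400.562448*m^5 - 281.540298*m^4 + 327.53069*m^3 + 318.926904*m^2 - 61.297728*m - 53.25217)/(660.776311*m^9 - 1338.242724*m^8 + 200.168865*m^7 + 1549.625739*m^6 - 1155.742299*m^5 - 372.32199*m^4 + 680.923344*m^3 - 118.695897*m^2 - 115.512543*m + 43.986977)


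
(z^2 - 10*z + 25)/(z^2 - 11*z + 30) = (z - 5)/(z - 6)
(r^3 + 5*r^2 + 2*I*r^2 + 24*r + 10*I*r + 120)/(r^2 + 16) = (r^2 + r*(5 + 6*I) + 30*I)/(r + 4*I)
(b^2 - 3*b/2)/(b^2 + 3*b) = (b - 3/2)/(b + 3)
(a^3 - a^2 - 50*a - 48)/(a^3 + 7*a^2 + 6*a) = (a - 8)/a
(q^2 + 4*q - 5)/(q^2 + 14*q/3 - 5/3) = 3*(q - 1)/(3*q - 1)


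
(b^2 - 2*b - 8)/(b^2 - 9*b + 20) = (b + 2)/(b - 5)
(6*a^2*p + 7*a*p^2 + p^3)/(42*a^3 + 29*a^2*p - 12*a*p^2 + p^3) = p*(6*a + p)/(42*a^2 - 13*a*p + p^2)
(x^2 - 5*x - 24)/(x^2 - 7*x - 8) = (x + 3)/(x + 1)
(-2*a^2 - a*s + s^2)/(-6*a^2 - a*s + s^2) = (2*a^2 + a*s - s^2)/(6*a^2 + a*s - s^2)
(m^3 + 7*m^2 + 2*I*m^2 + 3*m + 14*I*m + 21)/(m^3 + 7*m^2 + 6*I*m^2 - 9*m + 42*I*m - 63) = (m - I)/(m + 3*I)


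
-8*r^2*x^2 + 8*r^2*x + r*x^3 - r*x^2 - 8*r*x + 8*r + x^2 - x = (-8*r + x)*(x - 1)*(r*x + 1)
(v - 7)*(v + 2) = v^2 - 5*v - 14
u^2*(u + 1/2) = u^3 + u^2/2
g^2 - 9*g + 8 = (g - 8)*(g - 1)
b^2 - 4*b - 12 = (b - 6)*(b + 2)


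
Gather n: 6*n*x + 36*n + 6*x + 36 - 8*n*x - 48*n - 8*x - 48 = n*(-2*x - 12) - 2*x - 12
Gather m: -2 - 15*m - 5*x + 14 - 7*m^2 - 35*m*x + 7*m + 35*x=-7*m^2 + m*(-35*x - 8) + 30*x + 12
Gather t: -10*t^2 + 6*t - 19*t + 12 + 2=-10*t^2 - 13*t + 14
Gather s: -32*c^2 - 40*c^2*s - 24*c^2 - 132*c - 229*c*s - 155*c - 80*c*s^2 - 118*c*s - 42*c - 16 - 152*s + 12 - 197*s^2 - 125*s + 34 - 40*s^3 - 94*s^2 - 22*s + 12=-56*c^2 - 329*c - 40*s^3 + s^2*(-80*c - 291) + s*(-40*c^2 - 347*c - 299) + 42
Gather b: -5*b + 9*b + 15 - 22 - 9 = 4*b - 16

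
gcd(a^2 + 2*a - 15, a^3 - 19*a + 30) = a^2 + 2*a - 15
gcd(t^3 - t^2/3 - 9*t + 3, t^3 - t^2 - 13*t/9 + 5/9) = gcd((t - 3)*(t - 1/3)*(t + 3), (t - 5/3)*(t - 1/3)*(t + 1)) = t - 1/3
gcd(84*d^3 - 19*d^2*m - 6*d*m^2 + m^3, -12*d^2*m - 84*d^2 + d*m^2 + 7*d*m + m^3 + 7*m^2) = 12*d^2 - d*m - m^2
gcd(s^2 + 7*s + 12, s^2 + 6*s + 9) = s + 3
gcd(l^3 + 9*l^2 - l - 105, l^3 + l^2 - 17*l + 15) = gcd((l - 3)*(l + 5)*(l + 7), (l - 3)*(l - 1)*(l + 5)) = l^2 + 2*l - 15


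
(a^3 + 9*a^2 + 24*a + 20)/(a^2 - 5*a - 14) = (a^2 + 7*a + 10)/(a - 7)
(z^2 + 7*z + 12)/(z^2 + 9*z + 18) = (z + 4)/(z + 6)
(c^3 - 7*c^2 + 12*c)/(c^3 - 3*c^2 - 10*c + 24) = c*(c - 3)/(c^2 + c - 6)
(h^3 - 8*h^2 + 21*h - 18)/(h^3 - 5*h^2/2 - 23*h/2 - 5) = 2*(-h^3 + 8*h^2 - 21*h + 18)/(-2*h^3 + 5*h^2 + 23*h + 10)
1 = 1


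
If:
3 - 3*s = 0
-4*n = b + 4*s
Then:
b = -4*n - 4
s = 1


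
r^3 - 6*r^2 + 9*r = r*(r - 3)^2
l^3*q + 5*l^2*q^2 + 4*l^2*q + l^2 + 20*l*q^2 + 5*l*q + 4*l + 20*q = (l + 4)*(l + 5*q)*(l*q + 1)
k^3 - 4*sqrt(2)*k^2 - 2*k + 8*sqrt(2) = (k - 4*sqrt(2))*(k - sqrt(2))*(k + sqrt(2))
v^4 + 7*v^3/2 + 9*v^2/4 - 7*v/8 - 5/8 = (v - 1/2)*(v + 1/2)*(v + 1)*(v + 5/2)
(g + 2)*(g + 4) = g^2 + 6*g + 8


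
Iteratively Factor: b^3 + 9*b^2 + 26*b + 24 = (b + 2)*(b^2 + 7*b + 12) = (b + 2)*(b + 3)*(b + 4)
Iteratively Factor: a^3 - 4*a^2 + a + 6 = (a - 3)*(a^2 - a - 2) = (a - 3)*(a + 1)*(a - 2)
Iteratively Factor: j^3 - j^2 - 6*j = (j)*(j^2 - j - 6) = j*(j + 2)*(j - 3)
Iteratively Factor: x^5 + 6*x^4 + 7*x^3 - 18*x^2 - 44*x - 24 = (x + 2)*(x^4 + 4*x^3 - x^2 - 16*x - 12) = (x - 2)*(x + 2)*(x^3 + 6*x^2 + 11*x + 6) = (x - 2)*(x + 2)^2*(x^2 + 4*x + 3) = (x - 2)*(x + 2)^2*(x + 3)*(x + 1)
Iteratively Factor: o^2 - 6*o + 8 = (o - 2)*(o - 4)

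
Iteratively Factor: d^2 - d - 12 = (d - 4)*(d + 3)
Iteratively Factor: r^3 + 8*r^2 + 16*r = (r + 4)*(r^2 + 4*r) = r*(r + 4)*(r + 4)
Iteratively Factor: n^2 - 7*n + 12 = (n - 4)*(n - 3)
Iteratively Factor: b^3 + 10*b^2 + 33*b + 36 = (b + 4)*(b^2 + 6*b + 9) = (b + 3)*(b + 4)*(b + 3)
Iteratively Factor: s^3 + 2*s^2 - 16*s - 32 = (s - 4)*(s^2 + 6*s + 8) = (s - 4)*(s + 4)*(s + 2)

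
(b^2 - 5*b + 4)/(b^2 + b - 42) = (b^2 - 5*b + 4)/(b^2 + b - 42)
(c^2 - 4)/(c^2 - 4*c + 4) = (c + 2)/(c - 2)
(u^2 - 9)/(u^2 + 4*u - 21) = (u + 3)/(u + 7)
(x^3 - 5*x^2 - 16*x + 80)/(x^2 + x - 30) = (x^2 - 16)/(x + 6)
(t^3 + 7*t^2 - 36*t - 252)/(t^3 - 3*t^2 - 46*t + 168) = (t + 6)/(t - 4)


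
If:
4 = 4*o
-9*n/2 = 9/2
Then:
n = -1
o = 1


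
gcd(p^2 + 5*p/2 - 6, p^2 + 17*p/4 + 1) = p + 4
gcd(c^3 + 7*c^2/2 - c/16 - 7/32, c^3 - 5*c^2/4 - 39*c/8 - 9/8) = c + 1/4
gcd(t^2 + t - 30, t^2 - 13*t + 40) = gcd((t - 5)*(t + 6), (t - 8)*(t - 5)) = t - 5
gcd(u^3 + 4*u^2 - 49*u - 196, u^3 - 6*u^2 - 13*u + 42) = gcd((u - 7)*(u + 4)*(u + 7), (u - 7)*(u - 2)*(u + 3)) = u - 7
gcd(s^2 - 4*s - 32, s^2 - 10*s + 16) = s - 8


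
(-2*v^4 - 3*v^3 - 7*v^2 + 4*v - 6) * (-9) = 18*v^4 + 27*v^3 + 63*v^2 - 36*v + 54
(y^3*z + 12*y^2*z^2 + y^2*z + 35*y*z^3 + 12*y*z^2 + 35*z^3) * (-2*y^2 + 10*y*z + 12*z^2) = -2*y^5*z - 14*y^4*z^2 - 2*y^4*z + 62*y^3*z^3 - 14*y^3*z^2 + 494*y^2*z^4 + 62*y^2*z^3 + 420*y*z^5 + 494*y*z^4 + 420*z^5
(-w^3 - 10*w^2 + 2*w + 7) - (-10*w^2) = -w^3 + 2*w + 7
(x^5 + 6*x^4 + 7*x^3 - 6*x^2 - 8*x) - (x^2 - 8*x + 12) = x^5 + 6*x^4 + 7*x^3 - 7*x^2 - 12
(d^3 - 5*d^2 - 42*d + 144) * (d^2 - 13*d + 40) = d^5 - 18*d^4 + 63*d^3 + 490*d^2 - 3552*d + 5760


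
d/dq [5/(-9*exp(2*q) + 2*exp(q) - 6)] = (90*exp(q) - 10)*exp(q)/(9*exp(2*q) - 2*exp(q) + 6)^2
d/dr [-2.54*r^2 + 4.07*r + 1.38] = 4.07 - 5.08*r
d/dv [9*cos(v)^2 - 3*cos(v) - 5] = 3*(1 - 6*cos(v))*sin(v)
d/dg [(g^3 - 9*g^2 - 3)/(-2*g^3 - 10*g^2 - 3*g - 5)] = (-28*g^4 - 6*g^3 - 6*g^2 + 30*g - 9)/(4*g^6 + 40*g^5 + 112*g^4 + 80*g^3 + 109*g^2 + 30*g + 25)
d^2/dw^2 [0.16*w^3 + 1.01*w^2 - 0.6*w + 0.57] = 0.96*w + 2.02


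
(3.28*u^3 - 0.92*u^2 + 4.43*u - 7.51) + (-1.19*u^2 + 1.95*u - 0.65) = 3.28*u^3 - 2.11*u^2 + 6.38*u - 8.16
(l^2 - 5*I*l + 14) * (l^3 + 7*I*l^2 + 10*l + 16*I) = l^5 + 2*I*l^4 + 59*l^3 + 64*I*l^2 + 220*l + 224*I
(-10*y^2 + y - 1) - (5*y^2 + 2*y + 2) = -15*y^2 - y - 3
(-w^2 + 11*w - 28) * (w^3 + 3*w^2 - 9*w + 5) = -w^5 + 8*w^4 + 14*w^3 - 188*w^2 + 307*w - 140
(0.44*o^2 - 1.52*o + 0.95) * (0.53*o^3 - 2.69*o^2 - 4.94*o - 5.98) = 0.2332*o^5 - 1.9892*o^4 + 2.4187*o^3 + 2.3221*o^2 + 4.3966*o - 5.681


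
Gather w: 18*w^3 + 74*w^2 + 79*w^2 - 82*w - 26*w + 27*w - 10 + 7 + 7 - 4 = 18*w^3 + 153*w^2 - 81*w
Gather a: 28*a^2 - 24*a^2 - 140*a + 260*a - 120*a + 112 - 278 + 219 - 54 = 4*a^2 - 1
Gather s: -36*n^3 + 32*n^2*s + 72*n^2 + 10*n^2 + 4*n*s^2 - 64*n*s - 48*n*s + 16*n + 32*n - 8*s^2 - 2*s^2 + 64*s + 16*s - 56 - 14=-36*n^3 + 82*n^2 + 48*n + s^2*(4*n - 10) + s*(32*n^2 - 112*n + 80) - 70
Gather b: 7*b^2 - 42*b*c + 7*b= 7*b^2 + b*(7 - 42*c)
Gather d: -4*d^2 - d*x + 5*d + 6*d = -4*d^2 + d*(11 - x)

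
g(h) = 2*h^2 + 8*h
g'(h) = 4*h + 8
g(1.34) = 14.31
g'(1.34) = 13.36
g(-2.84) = -6.59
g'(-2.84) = -3.36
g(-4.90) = 8.82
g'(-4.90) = -11.60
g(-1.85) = -7.96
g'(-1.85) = 0.60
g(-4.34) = 2.95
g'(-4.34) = -9.36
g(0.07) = 0.57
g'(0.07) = 8.28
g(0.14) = 1.16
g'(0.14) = 8.56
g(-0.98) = -5.92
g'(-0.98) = 4.08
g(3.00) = 42.00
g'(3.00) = 20.00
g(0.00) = 0.00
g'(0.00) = 8.00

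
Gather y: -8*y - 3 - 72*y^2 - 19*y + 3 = -72*y^2 - 27*y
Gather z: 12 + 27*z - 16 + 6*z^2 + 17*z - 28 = 6*z^2 + 44*z - 32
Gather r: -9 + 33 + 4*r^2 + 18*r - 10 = 4*r^2 + 18*r + 14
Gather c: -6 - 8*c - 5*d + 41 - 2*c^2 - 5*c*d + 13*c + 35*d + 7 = -2*c^2 + c*(5 - 5*d) + 30*d + 42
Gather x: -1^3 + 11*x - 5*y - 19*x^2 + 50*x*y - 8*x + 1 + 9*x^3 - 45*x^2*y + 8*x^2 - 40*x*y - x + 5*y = 9*x^3 + x^2*(-45*y - 11) + x*(10*y + 2)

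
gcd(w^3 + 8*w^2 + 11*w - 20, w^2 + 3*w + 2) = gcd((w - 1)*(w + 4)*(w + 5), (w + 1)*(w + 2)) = 1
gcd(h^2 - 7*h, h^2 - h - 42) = h - 7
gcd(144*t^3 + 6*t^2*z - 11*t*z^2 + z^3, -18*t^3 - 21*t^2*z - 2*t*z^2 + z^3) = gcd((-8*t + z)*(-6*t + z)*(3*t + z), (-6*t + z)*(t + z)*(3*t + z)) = -18*t^2 - 3*t*z + z^2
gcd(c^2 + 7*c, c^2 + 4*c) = c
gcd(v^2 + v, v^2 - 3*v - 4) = v + 1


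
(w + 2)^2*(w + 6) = w^3 + 10*w^2 + 28*w + 24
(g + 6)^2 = g^2 + 12*g + 36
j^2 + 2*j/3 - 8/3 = (j - 4/3)*(j + 2)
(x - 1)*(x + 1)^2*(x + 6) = x^4 + 7*x^3 + 5*x^2 - 7*x - 6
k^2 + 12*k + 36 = (k + 6)^2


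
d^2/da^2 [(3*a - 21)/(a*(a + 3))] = 6*(a^3 - 21*a^2 - 63*a - 63)/(a^3*(a^3 + 9*a^2 + 27*a + 27))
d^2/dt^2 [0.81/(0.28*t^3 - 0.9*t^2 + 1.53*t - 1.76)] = ((1.458 - 1.3608*t)*(0.28*t^3 - 0.9*t^2 + 1.53*t - 1.76) + 0.81*(0.84*t^2 - 1.8*t + 1.53)*(1.68*t^2 - 3.6*t + 3.06))/(0.28*t^3 - 0.9*t^2 + 1.53*t - 1.76)^3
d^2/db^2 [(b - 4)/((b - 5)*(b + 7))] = 2*(b^3 - 12*b^2 + 81*b - 86)/(b^6 + 6*b^5 - 93*b^4 - 412*b^3 + 3255*b^2 + 7350*b - 42875)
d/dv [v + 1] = 1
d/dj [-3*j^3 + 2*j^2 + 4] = j*(4 - 9*j)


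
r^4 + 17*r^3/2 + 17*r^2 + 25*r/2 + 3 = (r + 1/2)*(r + 1)^2*(r + 6)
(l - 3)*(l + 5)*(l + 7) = l^3 + 9*l^2 - l - 105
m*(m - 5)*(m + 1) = m^3 - 4*m^2 - 5*m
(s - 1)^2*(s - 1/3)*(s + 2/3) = s^4 - 5*s^3/3 + s^2/9 + 7*s/9 - 2/9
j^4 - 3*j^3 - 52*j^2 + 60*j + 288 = (j - 8)*(j - 3)*(j + 2)*(j + 6)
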